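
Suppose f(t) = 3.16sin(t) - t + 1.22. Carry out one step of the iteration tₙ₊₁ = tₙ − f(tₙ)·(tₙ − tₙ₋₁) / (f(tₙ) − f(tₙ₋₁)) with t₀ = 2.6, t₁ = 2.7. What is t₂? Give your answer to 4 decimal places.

2.6658

f(2.6) = 0.248984, f(2.7) = -0.129480
t₂ = 2.700000 − (-0.129480)·(2.700000 − 2.600000) / (-0.129480 − 0.248984) = 2.700000 − (-0.012948)/(-0.378464) = 2.665788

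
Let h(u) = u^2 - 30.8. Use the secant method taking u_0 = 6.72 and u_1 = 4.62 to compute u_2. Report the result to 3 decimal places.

5.454

h(6.72) = 14.35840, h(4.62) = -9.45560
u_2 = 4.62000 − (-9.45560)·(4.62000 − 6.72000) / (-9.45560 − 14.35840) = 4.62000 − (19.85676)/(-23.81400) = 5.45383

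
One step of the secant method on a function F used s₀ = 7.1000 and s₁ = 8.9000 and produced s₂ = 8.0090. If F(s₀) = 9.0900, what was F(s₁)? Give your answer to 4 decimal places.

-8.9100

The secant line through (7.1000, 9.0900) and (8.9000, F(s₁)) crosses zero at s₂ = 8.0090.
So (7.1000, 9.0900), (8.9000, F(s₁)), (8.0090, 0) are collinear:
F(s₁) = 9.0900 · (8.9000 − 8.0090) / (7.1000 − 8.0090) = 9.0900 · (0.891000)/(-0.909000) = -8.910000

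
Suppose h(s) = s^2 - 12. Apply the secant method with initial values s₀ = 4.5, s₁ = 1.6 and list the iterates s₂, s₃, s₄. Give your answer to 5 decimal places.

h(4.5) = 8.2500000, h(1.6) = -9.4400000
s₂ = 1.6000000 − (-9.4400000)·(1.6000000 − 4.5000000) / (-9.4400000 − 8.2500000) = 1.6000000 − (27.3760000)/(-17.6900000) = 3.1475410
h(3.1475410) = -2.0929858
s₃ = 3.1475410 − (-2.0929858)·(3.1475410 − 1.6000000) / (-2.0929858 − (-9.4400000)) = 3.1475410 − (-3.2389812)/(7.3470142) = 3.5883978
h(3.5883978) = 0.8765987
s₄ = 3.5883978 − 0.8765987·(3.5883978 − 3.1475410) / (0.8765987 − (-2.0929858)) = 3.5883978 − (0.3864545)/(2.9695845) = 3.4582602

3.14754, 3.58840, 3.45826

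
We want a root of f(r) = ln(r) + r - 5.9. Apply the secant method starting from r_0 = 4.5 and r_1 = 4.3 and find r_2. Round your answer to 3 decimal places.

4.415

f(4.5) = 0.10408, f(4.3) = -0.14138
r_2 = 4.30000 − (-0.14138)·(4.30000 − 4.50000) / (-0.14138 − 0.10408) = 4.30000 − (0.02828)/(-0.24546) = 4.41520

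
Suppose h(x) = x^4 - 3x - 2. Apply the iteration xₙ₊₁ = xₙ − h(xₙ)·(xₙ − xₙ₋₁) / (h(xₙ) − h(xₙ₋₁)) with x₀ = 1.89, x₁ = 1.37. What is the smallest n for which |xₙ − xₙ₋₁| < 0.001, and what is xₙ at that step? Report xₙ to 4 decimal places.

n = 6, xₙ = 1.6180

h(1.89) = 5.089898, h(1.37) = -2.587246
x₂ = 1.370000 − (-2.587246)·(-0.520000)/(-7.677145) = 1.545243;  |Δ| = 0.175243
h(1.545243) = -0.934252
x₃ = 1.545243 − (-0.934252)·(0.175243)/(1.652995) = 1.644289;  |Δ| = 0.099045
h(1.644289) = 0.377047
x₄ = 1.644289 − 0.377047·(0.099045)/(1.311298) = 1.615809;  |Δ| = 0.028479
h(1.615809) = -0.030942
x₅ = 1.615809 − (-0.030942)·(-0.028479)/(-0.407989) = 1.617969;  |Δ| = 0.002160
h(1.617969) = -0.000902
x₆ = 1.617969 − (-0.000902)·(0.002160)/(0.030041) = 1.618034;  |Δ| = 0.000065
|x₆ − x₅| = 0.000065 < 0.001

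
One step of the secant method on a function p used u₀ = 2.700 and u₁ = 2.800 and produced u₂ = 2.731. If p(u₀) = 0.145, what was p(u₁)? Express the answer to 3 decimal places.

The secant line through (2.700, 0.145) and (2.800, p(u₁)) crosses zero at u₂ = 2.731.
So (2.700, 0.145), (2.800, p(u₁)), (2.731, 0) are collinear:
p(u₁) = 0.145 · (2.800 − 2.731) / (2.700 − 2.731) = 0.145 · (0.06900)/(-0.03100) = -0.32274

-0.323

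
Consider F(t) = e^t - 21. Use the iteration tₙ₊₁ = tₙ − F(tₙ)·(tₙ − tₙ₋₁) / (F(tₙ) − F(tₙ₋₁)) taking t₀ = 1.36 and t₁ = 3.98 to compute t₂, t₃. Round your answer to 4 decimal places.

2.2631, 2.7084

F(1.36) = -17.103807, F(3.98) = 32.517034
t₂ = 3.980000 − 32.517034·(3.980000 − 1.360000) / (32.517034 − (-17.103807)) = 3.980000 − (85.194630)/(49.620841) = 2.263088
F(2.263088) = -11.387275
t₃ = 2.263088 − (-11.387275)·(2.263088 − 3.980000) / (-11.387275 − 32.517034) = 2.263088 − (19.550952)/(-43.904309) = 2.708396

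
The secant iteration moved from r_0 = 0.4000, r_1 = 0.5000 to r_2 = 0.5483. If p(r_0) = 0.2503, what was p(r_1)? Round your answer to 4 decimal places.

0.0815

The secant line through (0.4000, 0.2503) and (0.5000, p(r_1)) crosses zero at r_2 = 0.5483.
So (0.4000, 0.2503), (0.5000, p(r_1)), (0.5483, 0) are collinear:
p(r_1) = 0.2503 · (0.5000 − 0.5483) / (0.4000 − 0.5483) = 0.2503 · (-0.048300)/(-0.148300) = 0.081520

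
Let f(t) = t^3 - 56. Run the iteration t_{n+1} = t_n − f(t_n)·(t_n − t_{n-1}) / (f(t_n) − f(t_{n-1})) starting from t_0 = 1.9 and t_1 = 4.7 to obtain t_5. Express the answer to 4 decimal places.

3.8254

f(1.9) = -49.141000, f(4.7) = 47.823000
t_2 = 4.700000 − 47.823000·(4.700000 − 1.900000) / (47.823000 − (-49.141000)) = 4.700000 − (133.904400)/(96.964000) = 3.319030
f(3.319030) = -19.437706
t_3 = 3.319030 − (-19.437706)·(3.319030 − 4.700000) / (-19.437706 − 47.823000) = 3.319030 − (26.842894)/(-67.260706) = 3.718117
f(3.718117) = -4.599283
t_4 = 3.718117 − (-4.599283)·(3.718117 − 3.319030) / (-4.599283 − (-19.437706)) = 3.718117 − (-1.835516)/(14.838423) = 3.841817
f(3.841817) = 0.703531
t_5 = 3.841817 − 0.703531·(3.841817 − 3.718117) / (0.703531 − (-4.599283)) = 3.841817 − (0.087027)/(5.302814) = 3.825406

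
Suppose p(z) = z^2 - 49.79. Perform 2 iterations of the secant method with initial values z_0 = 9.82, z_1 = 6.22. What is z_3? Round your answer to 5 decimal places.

p(9.82) = 46.6424000, p(6.22) = -11.1016000
z_2 = 6.2200000 − (-11.1016000)·(6.2200000 − 9.8200000) / (-11.1016000 − 46.6424000) = 6.2200000 − (39.9657600)/(-57.7440000) = 6.9121197
p(6.9121197) = -2.0126012
z_3 = 6.9121197 − (-2.0126012)·(6.9121197 − 6.2200000) / (-2.0126012 − (-11.1016000)) = 6.9121197 − (-1.3929610)/(9.0889988) = 7.0653776

7.06538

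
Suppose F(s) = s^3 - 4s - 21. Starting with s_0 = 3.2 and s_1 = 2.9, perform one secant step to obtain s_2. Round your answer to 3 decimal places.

F(3.2) = -1.03200, F(2.9) = -8.21100
s_2 = 2.90000 − (-8.21100)·(2.90000 − 3.20000) / (-8.21100 − (-1.03200)) = 2.90000 − (2.46330)/(-7.17900) = 3.24313

3.243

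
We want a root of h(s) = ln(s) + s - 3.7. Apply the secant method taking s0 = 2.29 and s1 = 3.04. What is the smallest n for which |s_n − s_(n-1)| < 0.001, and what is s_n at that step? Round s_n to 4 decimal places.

n = 4, s_n = 2.7049

h(2.29) = -0.581448, h(3.04) = 0.451858
s2 = 3.040000 − 0.451858·(0.750000)/(1.033306) = 2.712030;  |Δ| = 0.327970
h(2.712030) = 0.009728
s3 = 2.712030 − 0.009728·(-0.327970)/(-0.442130) = 2.704814;  |Δ| = 0.007216
h(2.704814) = -0.000153
s4 = 2.704814 − (-0.000153)·(-0.007216)/(-0.009880) = 2.704926;  |Δ| = 0.000111
|s4 − s3| = 0.000111 < 0.001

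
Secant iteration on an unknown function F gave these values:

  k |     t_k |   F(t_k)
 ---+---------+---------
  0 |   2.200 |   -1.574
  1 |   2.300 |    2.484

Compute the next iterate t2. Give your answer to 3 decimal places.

2.239

t2 = 2.300 − 2.484·(2.300 − 2.200) / (2.484 − (-1.574))
   = 2.300 − (0.24840)/(4.05800) = 2.23879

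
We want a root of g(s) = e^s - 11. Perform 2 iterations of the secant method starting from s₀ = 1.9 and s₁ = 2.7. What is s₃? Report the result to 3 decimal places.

g(1.9) = -4.31411, g(2.7) = 3.87973
s₂ = 2.70000 − 3.87973·(2.70000 − 1.90000) / (3.87973 − (-4.31411)) = 2.70000 − (3.10379)/(8.19384) = 2.32120
g(2.32120) = -0.81206
s₃ = 2.32120 − (-0.81206)·(2.32120 − 2.70000) / (-0.81206 − 3.87973) = 2.32120 − (0.30760)/(-4.69179) = 2.38677

2.387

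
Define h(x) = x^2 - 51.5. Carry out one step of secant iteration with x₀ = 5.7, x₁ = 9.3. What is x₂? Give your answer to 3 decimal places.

6.967

h(5.7) = -19.01000, h(9.3) = 34.99000
x₂ = 9.30000 − 34.99000·(9.30000 − 5.70000) / (34.99000 − (-19.01000)) = 9.30000 − (125.96400)/(54.00000) = 6.96733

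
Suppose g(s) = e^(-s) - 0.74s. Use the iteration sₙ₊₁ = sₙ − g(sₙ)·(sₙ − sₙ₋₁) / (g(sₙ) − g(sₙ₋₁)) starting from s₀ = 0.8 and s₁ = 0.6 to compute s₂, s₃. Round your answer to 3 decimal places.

g(0.8) = -0.14267, g(0.6) = 0.10481
s₂ = 0.60000 − 0.10481·(0.60000 − 0.80000) / (0.10481 − (-0.14267)) = 0.60000 − (-0.02096)/(0.24748) = 0.68470
g(0.68470) = -0.00244
s₃ = 0.68470 − (-0.00244)·(0.68470 − 0.60000) / (-0.00244 − 0.10481) = 0.68470 − (-0.00021)/(-0.10725) = 0.68278

0.685, 0.683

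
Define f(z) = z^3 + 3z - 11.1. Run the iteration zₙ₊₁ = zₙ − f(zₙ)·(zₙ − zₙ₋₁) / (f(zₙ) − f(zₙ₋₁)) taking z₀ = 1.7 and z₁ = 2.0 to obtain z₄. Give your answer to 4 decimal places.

f(1.7) = -1.087000, f(2.0) = 2.900000
z₂ = 2.000000 − 2.900000·(2.000000 − 1.700000) / (2.900000 − (-1.087000)) = 2.000000 − (0.870000)/(3.987000) = 1.781791
f(1.781791) = -0.097836
z₃ = 1.781791 − (-0.097836)·(1.781791 − 2.000000) / (-0.097836 − 2.900000) = 1.781791 − (0.021349)/(-2.997836) = 1.788912
f(1.788912) = -0.008374
z₄ = 1.788912 − (-0.008374)·(1.788912 − 1.781791) / (-0.008374 − (-0.097836)) = 1.788912 − (-0.000060)/(0.089462) = 1.789579

1.7896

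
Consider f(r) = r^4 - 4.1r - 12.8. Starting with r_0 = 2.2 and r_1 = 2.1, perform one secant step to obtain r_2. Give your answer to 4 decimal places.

f(2.2) = 1.605600, f(2.1) = -1.961900
r_2 = 2.100000 − (-1.961900)·(2.100000 − 2.200000) / (-1.961900 − 1.605600) = 2.100000 − (0.196190)/(-3.567500) = 2.154994

2.1550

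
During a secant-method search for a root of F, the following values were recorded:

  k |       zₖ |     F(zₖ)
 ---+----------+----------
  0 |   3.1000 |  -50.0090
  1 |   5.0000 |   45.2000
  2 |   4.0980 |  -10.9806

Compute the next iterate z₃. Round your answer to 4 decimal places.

z₃ = 4.0980 − (-10.9806)·(4.0980 − 5.0000) / (-10.9806 − 45.2000)
   = 4.0980 − (9.904501)/(-56.180600) = 4.274298

4.2743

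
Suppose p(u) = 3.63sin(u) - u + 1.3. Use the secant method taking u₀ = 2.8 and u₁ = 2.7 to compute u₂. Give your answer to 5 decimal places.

p(2.8) = -0.2839930, p(2.7) = 0.1513890
u₂ = 2.7000000 − 0.1513890·(2.7000000 − 2.8000000) / (0.1513890 − (-0.2839930)) = 2.7000000 − (-0.0151389)/(0.4353820) = 2.7347715

2.73477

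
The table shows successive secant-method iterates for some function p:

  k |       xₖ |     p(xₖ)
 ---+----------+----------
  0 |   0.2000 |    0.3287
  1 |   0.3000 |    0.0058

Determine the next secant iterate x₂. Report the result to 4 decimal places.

x₂ = 0.3000 − 0.0058·(0.3000 − 0.2000) / (0.0058 − 0.3287)
   = 0.3000 − (0.000580)/(-0.322900) = 0.301796

0.3018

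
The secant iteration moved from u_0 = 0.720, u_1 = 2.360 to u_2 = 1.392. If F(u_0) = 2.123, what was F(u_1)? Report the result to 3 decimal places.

The secant line through (0.720, 2.123) and (2.360, F(u_1)) crosses zero at u_2 = 1.392.
So (0.720, 2.123), (2.360, F(u_1)), (1.392, 0) are collinear:
F(u_1) = 2.123 · (2.360 − 1.392) / (0.720 − 1.392) = 2.123 · (0.96800)/(-0.67200) = -3.05813

-3.058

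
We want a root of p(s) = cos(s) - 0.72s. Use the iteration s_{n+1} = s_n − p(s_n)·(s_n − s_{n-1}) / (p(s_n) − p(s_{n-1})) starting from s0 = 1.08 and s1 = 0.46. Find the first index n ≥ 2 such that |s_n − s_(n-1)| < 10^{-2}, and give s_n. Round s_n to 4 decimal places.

n = 4, s_n = 0.8824

p(1.08) = -0.306272, p(0.46) = 0.564852
s2 = 0.460000 − 0.564852·(-0.620000)/(0.871124) = 0.862019;  |Δ| = 0.402019
p(0.862019) = 0.030252
s3 = 0.862019 − 0.030252·(0.402019)/(-0.534600) = 0.884769;  |Δ| = 0.022750
p(0.884769) = -0.003565
s4 = 0.884769 − (-0.003565)·(0.022750)/(-0.033817) = 0.882370;  |Δ| = 0.002398
|s4 − s3| = 0.002398 < 10^{-2}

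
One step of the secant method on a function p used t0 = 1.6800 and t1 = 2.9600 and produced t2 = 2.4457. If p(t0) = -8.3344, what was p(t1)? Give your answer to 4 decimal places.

The secant line through (1.6800, -8.3344) and (2.9600, p(t1)) crosses zero at t2 = 2.4457.
So (1.6800, -8.3344), (2.9600, p(t1)), (2.4457, 0) are collinear:
p(t1) = -8.3344 · (2.9600 − 2.4457) / (1.6800 − 2.4457) = -8.3344 · (0.514300)/(-0.765700) = 5.597991

5.5980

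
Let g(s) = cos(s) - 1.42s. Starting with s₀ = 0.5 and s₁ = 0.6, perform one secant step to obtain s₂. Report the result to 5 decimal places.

g(0.5) = 0.1675826, g(0.6) = -0.0266644
s₂ = 0.6000000 − (-0.0266644)·(0.6000000 − 0.5000000) / (-0.0266644 − 0.1675826) = 0.6000000 − (-0.0026664)/(-0.1942469) = 0.5862729

0.58627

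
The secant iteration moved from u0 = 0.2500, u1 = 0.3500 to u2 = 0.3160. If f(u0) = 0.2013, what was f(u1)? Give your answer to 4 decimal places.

-0.1037

The secant line through (0.2500, 0.2013) and (0.3500, f(u1)) crosses zero at u2 = 0.3160.
So (0.2500, 0.2013), (0.3500, f(u1)), (0.3160, 0) are collinear:
f(u1) = 0.2013 · (0.3500 − 0.3160) / (0.2500 − 0.3160) = 0.2013 · (0.034000)/(-0.066000) = -0.103700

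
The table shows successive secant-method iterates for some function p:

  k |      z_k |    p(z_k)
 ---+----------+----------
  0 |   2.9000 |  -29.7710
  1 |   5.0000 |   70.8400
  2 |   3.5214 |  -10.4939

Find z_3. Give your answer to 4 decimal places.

3.7122

z_3 = 3.5214 − (-10.4939)·(3.5214 − 5.0000) / (-10.4939 − 70.8400)
   = 3.5214 − (15.516281)/(-81.333900) = 3.712173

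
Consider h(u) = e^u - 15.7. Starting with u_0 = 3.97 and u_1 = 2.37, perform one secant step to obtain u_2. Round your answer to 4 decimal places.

2.5593

h(3.97) = 37.284531, h(2.37) = -5.002608
u_2 = 2.370000 − (-5.002608)·(2.370000 − 3.970000) / (-5.002608 − 37.284531) = 2.370000 − (8.004172)/(-42.287139) = 2.559281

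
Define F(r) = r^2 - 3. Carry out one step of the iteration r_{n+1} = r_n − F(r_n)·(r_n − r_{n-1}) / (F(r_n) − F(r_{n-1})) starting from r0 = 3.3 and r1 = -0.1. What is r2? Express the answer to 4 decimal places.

F(3.3) = 7.890000, F(-0.1) = -2.990000
r2 = -0.100000 − (-2.990000)·(-0.100000 − 3.300000) / (-2.990000 − 7.890000) = -0.100000 − (10.166000)/(-10.880000) = 0.834375

0.8344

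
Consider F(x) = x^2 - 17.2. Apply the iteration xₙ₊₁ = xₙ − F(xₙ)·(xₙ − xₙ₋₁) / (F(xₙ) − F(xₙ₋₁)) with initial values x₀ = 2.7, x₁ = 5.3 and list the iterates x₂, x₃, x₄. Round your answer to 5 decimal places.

F(2.7) = -9.9100000, F(5.3) = 10.8900000
x₂ = 5.3000000 − 10.8900000·(5.3000000 − 2.7000000) / (10.8900000 − (-9.9100000)) = 5.3000000 − (28.3140000)/(20.8000000) = 3.9387500
F(3.9387500) = -1.6862484
x₃ = 3.9387500 − (-1.6862484)·(3.9387500 − 5.3000000) / (-1.6862484 − 10.8900000) = 3.9387500 − (2.2954057)/(-12.5762484) = 4.1212691
F(4.1212691) = -0.2151409
x₄ = 4.1212691 − (-0.2151409)·(4.1212691 − 3.9387500) / (-0.2151409 − (-1.6862484)) = 4.1212691 − (-0.0392673)/(1.4711075) = 4.1479615

3.93875, 4.12127, 4.14796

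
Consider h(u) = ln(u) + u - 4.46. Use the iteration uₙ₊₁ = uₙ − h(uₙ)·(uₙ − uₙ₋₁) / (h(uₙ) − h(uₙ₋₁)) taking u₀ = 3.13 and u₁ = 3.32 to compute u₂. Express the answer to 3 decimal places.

h(3.13) = -0.18897, h(3.32) = 0.05996
u₂ = 3.32000 − 0.05996·(3.32000 − 3.13000) / (0.05996 − (-0.18897)) = 3.32000 − (0.01139)/(0.24893) = 3.27423

3.274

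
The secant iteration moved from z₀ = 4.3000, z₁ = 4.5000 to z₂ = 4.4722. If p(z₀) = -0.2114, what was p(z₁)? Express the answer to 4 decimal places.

The secant line through (4.3000, -0.2114) and (4.5000, p(z₁)) crosses zero at z₂ = 4.4722.
So (4.3000, -0.2114), (4.5000, p(z₁)), (4.4722, 0) are collinear:
p(z₁) = -0.2114 · (4.5000 − 4.4722) / (4.3000 − 4.4722) = -0.2114 · (0.027800)/(-0.172200) = 0.034128

0.0341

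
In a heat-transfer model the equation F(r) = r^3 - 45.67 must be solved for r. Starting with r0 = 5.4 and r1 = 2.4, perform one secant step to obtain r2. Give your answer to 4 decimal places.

3.0651

F(5.4) = 111.794000, F(2.4) = -31.846000
r2 = 2.400000 − (-31.846000)·(2.400000 − 5.400000) / (-31.846000 − 111.794000) = 2.400000 − (95.538000)/(-143.640000) = 3.065121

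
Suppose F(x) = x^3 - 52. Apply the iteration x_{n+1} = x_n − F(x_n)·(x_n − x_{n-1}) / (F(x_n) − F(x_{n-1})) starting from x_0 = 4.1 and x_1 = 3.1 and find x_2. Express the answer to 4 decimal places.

F(4.1) = 16.921000, F(3.1) = -22.209000
x_2 = 3.100000 − (-22.209000)·(3.100000 − 4.100000) / (-22.209000 − 16.921000) = 3.100000 − (22.209000)/(-39.130000) = 3.667570

3.6676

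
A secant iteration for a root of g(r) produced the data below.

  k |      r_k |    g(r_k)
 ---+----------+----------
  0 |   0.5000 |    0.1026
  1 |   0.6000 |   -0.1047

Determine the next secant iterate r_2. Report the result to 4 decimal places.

0.5495

r_2 = 0.6000 − (-0.1047)·(0.6000 − 0.5000) / (-0.1047 − 0.1026)
   = 0.6000 − (-0.010470)/(-0.207300) = 0.549493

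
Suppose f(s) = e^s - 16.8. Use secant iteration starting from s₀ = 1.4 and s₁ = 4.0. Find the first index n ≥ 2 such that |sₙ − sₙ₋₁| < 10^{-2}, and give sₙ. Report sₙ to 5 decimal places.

f(1.4) = -12.7448000, f(4.0) = 37.7981500
s₂ = 4.0000000 − 37.7981500·(2.6000000)/(50.5429501) = 2.0556103;  |Δ| = 1.9443897
f(2.0556103) = -8.9883959
s₃ = 2.0556103 − (-8.9883959)·(-1.9443897)/(-46.7865460) = 2.4291567;  |Δ| = 0.3735464
f(2.4291567) = -5.4506929
s₄ = 2.4291567 − (-5.4506929)·(0.3735464)/(3.5377030) = 3.0046958;  |Δ| = 0.5755391
f(3.0046958) = 3.3800768
s₅ = 3.0046958 − 3.3800768·(0.5755391)/(8.8307697) = 2.7844017;  |Δ| = 0.2202941
f(2.7844017) = -0.6098712
s₆ = 2.7844017 − (-0.6098712)·(-0.2202941)/(-3.9899480) = 2.8180741;  |Δ| = 0.0336724
f(2.8180741) = -0.0554288
s₇ = 2.8180741 − (-0.0554288)·(0.0336724)/(0.5544424) = 2.8214404;  |Δ| = 0.0033663
|s₇ − s₆| = 0.0033663 < 10^{-2}

n = 7, sₙ = 2.82144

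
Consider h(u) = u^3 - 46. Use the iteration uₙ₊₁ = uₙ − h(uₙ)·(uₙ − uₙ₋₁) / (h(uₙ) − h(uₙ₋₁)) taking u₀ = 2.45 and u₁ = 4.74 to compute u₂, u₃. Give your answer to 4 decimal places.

3.2307, 3.4854

h(2.45) = -31.293875, h(4.74) = 60.496424
u₂ = 4.740000 − 60.496424·(4.740000 − 2.450000) / (60.496424 − (-31.293875)) = 4.740000 − (138.536811)/(91.790299) = 3.230725
h(3.230725) = -12.279039
u₃ = 3.230725 − (-12.279039)·(3.230725 − 4.740000) / (-12.279039 − 60.496424) = 3.230725 − (18.532447)/(-72.775463) = 3.485377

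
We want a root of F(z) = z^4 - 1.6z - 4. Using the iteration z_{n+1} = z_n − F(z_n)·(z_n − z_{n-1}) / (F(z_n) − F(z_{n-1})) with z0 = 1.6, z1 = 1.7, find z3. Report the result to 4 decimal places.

F(1.6) = -0.006400, F(1.7) = 1.632100
z2 = 1.700000 − 1.632100·(1.700000 − 1.600000) / (1.632100 − (-0.006400)) = 1.700000 − (0.163210)/(1.638500) = 1.600391
F(1.600391) = -0.000623
z3 = 1.600391 − (-0.000623)·(1.600391 − 1.700000) / (-0.000623 − 1.632100) = 1.600391 − (0.000062)/(-1.632723) = 1.600429

1.6004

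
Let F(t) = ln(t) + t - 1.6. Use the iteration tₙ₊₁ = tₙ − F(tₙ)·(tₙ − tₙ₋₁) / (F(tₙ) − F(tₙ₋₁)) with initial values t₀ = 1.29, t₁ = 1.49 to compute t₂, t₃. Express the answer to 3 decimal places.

F(1.29) = -0.05536, F(1.49) = 0.28878
t₂ = 1.49000 − 0.28878·(1.49000 − 1.29000) / (0.28878 − (-0.05536)) = 1.49000 − (0.05776)/(0.34413) = 1.32217
F(1.32217) = 0.00145
t₃ = 1.32217 − 0.00145·(1.32217 − 1.49000) / (0.00145 − 0.28878) = 1.32217 − (-0.00024)/(-0.28733) = 1.32133

1.322, 1.321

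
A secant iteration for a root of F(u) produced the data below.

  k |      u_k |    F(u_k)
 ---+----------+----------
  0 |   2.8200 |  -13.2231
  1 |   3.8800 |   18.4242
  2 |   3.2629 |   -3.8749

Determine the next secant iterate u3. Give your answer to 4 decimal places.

3.3701

u3 = 3.2629 − (-3.8749)·(3.2629 − 3.8800) / (-3.8749 − 18.4242)
   = 3.2629 − (2.391201)/(-22.299100) = 3.370133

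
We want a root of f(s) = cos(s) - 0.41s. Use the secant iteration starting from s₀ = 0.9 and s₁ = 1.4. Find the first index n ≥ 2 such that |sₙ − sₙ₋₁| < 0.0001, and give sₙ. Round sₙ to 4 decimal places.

n = 5, sₙ = 1.1020

f(0.9) = 0.252610, f(1.4) = -0.404033
s₂ = 1.400000 − (-0.404033)·(0.500000)/(-0.656643) = 1.092350;  |Δ| = 0.307650
f(1.092350) = 0.012538
s₃ = 1.092350 − 0.012538·(-0.307650)/(0.416570) = 1.101609;  |Δ| = 0.009259
f(1.101609) = 0.000502
s₄ = 1.101609 − 0.000502·(0.009259)/(-0.012036) = 1.101995;  |Δ| = 0.000386
f(1.101995) = -0.000001
s₅ = 1.101995 − (-0.000001)·(0.000386)/(-0.000503) = 1.101994;  |Δ| = 0.000001
|s₅ − s₄| = 0.000001 < 0.0001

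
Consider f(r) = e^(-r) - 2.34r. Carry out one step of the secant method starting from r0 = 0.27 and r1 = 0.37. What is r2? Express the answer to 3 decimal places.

0.313

f(0.27) = 0.13158, f(0.37) = -0.17507
r2 = 0.37000 − (-0.17507)·(0.37000 − 0.27000) / (-0.17507 − 0.13158) = 0.37000 − (-0.01751)/(-0.30665) = 0.31291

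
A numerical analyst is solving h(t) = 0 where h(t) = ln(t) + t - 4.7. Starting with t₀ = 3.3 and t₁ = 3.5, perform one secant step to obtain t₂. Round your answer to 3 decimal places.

h(3.3) = -0.20608, h(3.5) = 0.05276
t₂ = 3.50000 − 0.05276·(3.50000 − 3.30000) / (0.05276 − (-0.20608)) = 3.50000 − (0.01055)/(0.25884) = 3.45923

3.459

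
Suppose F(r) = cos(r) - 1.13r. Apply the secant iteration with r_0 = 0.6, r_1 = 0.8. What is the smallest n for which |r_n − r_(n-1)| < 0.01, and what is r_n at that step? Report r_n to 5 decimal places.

F(0.6) = 0.1473356, F(0.8) = -0.2072933
r_2 = 0.8000000 − (-0.2072933)·(0.2000000)/(-0.3546289) = 0.6830928;  |Δ| = 0.1169072
F(0.6830928) = 0.0037293
r_3 = 0.6830928 − 0.0037293·(-0.1169072)/(0.2110226) = 0.6851589;  |Δ| = 0.0020661
|r_3 − r_2| = 0.0020661 < 0.01

n = 3, r_n = 0.68516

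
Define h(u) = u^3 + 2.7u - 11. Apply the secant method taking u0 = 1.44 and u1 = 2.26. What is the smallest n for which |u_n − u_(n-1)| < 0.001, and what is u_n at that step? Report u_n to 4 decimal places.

n = 5, u_n = 1.8245

h(1.44) = -4.126016, h(2.26) = 6.645176
u2 = 2.260000 − 6.645176·(0.820000)/(10.771192) = 1.754109;  |Δ| = 0.505891
h(1.754109) = -0.866685
u3 = 1.754109 − (-0.866685)·(-0.505891)/(-7.511861) = 1.812477;  |Δ| = 0.058367
h(1.812477) = -0.152195
u4 = 1.812477 − (-0.152195)·(0.058367)/(0.714490) = 1.824910;  |Δ| = 0.012433
h(1.824910) = 0.004746
u5 = 1.824910 − 0.004746·(0.012433)/(0.156941) = 1.824534;  |Δ| = 0.000376
|u5 − u4| = 0.000376 < 0.001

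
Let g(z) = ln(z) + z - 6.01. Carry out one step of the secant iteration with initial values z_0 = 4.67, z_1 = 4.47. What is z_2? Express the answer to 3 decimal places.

g(4.67) = 0.20116, g(4.47) = -0.04261
z_2 = 4.47000 − (-0.04261)·(4.47000 − 4.67000) / (-0.04261 − 0.20116) = 4.47000 − (0.00852)/(-0.24377) = 4.50496

4.505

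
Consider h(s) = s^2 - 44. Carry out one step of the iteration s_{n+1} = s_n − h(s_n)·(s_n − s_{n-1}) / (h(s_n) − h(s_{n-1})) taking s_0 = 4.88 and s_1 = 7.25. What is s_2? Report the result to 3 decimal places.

h(4.88) = -20.18560, h(7.25) = 8.56250
s_2 = 7.25000 − 8.56250·(7.25000 − 4.88000) / (8.56250 − (-20.18560)) = 7.25000 − (20.29312)/(28.74810) = 6.54411

6.544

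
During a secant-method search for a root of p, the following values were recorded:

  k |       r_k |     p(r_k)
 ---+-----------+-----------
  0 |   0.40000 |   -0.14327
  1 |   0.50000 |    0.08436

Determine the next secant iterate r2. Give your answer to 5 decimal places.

0.46294

r2 = 0.50000 − 0.08436·(0.50000 − 0.40000) / (0.08436 − (-0.14327))
   = 0.50000 − (0.0084360)/(0.2276300) = 0.4629399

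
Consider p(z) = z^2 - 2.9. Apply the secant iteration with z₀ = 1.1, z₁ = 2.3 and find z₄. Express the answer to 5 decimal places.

1.70346

p(1.1) = -1.6900000, p(2.3) = 2.3900000
z₂ = 2.3000000 − 2.3900000·(2.3000000 − 1.1000000) / (2.3900000 − (-1.6900000)) = 2.3000000 − (2.8680000)/(4.0800000) = 1.5970588
p(1.5970588) = -0.3494031
z₃ = 1.5970588 − (-0.3494031)·(1.5970588 − 2.3000000) / (-0.3494031 − 2.3900000) = 1.5970588 − (0.2456098)/(-2.7394031) = 1.6867170
p(1.6867170) = -0.0549858
z₄ = 1.6867170 − (-0.0549858)·(1.6867170 − 1.5970588) / (-0.0549858 − (-0.3494031)) = 1.6867170 − (-0.0049299)/(0.2944173) = 1.7034617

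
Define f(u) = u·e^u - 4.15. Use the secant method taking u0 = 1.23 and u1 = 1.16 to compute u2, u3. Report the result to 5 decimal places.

1.22199, 1.22236

f(1.23) = 0.0581123, f(1.16) = -0.4496774
u2 = 1.1600000 − (-0.4496774)·(1.1600000 − 1.2300000) / (-0.4496774 − 0.0581123) = 1.1600000 − (0.0314774)/(-0.5077897) = 1.2219891
f(1.2219891) = -0.0026524
u3 = 1.2219891 − (-0.0026524)·(1.2219891 − 1.1600000) / (-0.0026524 − (-0.4496774)) = 1.2219891 − (-0.0001644)/(0.4470250) = 1.2223569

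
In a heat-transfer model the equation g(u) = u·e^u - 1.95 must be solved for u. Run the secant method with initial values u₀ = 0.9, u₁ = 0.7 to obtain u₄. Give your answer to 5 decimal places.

0.84099

g(0.9) = 0.2636428, g(0.7) = -0.5403731
u₂ = 0.7000000 − (-0.5403731)·(0.7000000 − 0.9000000) / (-0.5403731 − 0.2636428) = 0.7000000 − (0.1080746)/(-0.8040159) = 0.8344185
g(0.8344185) = -0.0279385
u₃ = 0.8344185 − (-0.0279385)·(0.8344185 − 0.7000000) / (-0.0279385 − (-0.5403731)) = 0.8344185 − (-0.0037554)/(0.5124346) = 0.8417471
g(0.8417471) = 0.0032049
u₄ = 0.8417471 − 0.0032049·(0.8417471 − 0.8344185) / (0.0032049 − (-0.0279385)) = 0.8417471 − (0.0000235)/(0.0311433) = 0.8409930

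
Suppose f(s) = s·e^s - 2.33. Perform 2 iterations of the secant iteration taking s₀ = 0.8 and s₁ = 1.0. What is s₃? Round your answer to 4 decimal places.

0.9240

f(0.8) = -0.549567, f(1.0) = 0.388282
s₂ = 1.000000 − 0.388282·(1.000000 − 0.800000) / (0.388282 − (-0.549567)) = 1.000000 − (0.077656)/(0.937849) = 0.917197
f(0.917197) = -0.034927
s₃ = 0.917197 − (-0.034927)·(0.917197 − 1.000000) / (-0.034927 − 0.388282) = 0.917197 − (0.002892)/(-0.423209) = 0.924031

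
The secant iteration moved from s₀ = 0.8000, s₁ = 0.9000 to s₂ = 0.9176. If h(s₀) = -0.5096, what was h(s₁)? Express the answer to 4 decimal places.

-0.0763

The secant line through (0.8000, -0.5096) and (0.9000, h(s₁)) crosses zero at s₂ = 0.9176.
So (0.8000, -0.5096), (0.9000, h(s₁)), (0.9176, 0) are collinear:
h(s₁) = -0.5096 · (0.9000 − 0.9176) / (0.8000 − 0.9176) = -0.5096 · (-0.017600)/(-0.117600) = -0.076267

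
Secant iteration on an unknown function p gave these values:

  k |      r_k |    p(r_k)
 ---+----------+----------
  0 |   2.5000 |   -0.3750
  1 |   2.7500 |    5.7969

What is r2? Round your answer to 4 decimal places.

2.5152

r2 = 2.7500 − 5.7969·(2.7500 − 2.5000) / (5.7969 − (-0.3750))
   = 2.7500 − (1.449225)/(6.171900) = 2.515190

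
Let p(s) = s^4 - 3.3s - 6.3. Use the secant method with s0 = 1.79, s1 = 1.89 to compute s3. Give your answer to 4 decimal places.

p(1.79) = -1.940743, p(1.89) = 0.222898
s2 = 1.890000 − 0.222898·(1.890000 − 1.790000) / (0.222898 − (-1.940743)) = 1.890000 − (0.022290)/(2.163642) = 1.879698
p(1.879698) = -0.019045
s3 = 1.879698 − (-0.019045)·(1.879698 − 1.890000) / (-0.019045 − 0.222898) = 1.879698 − (0.000196)/(-0.241943) = 1.880509

1.8805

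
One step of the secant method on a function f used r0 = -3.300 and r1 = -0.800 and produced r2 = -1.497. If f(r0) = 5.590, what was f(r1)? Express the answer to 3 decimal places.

The secant line through (-3.300, 5.590) and (-0.800, f(r1)) crosses zero at r2 = -1.497.
So (-3.300, 5.590), (-0.800, f(r1)), (-1.497, 0) are collinear:
f(r1) = 5.590 · (-0.800 − (-1.497)) / (-3.300 − (-1.497)) = 5.590 · (0.69700)/(-1.80300) = -2.16097

-2.161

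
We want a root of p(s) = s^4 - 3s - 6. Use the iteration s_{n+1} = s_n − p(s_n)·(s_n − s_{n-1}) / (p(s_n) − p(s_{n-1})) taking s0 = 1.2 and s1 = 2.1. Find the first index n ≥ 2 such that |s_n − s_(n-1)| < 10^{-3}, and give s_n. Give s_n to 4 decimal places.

n = 6, s_n = 1.8426

p(1.2) = -7.526400, p(2.1) = 7.148100
s2 = 2.100000 − 7.148100·(0.900000)/(14.674500) = 1.661601;  |Δ| = 0.438399
p(1.661601) = -3.362139
s3 = 1.661601 − (-3.362139)·(-0.438399)/(-10.510239) = 1.801841;  |Δ| = 0.140240
p(1.801841) = -0.864909
s4 = 1.801841 − (-0.864909)·(0.140240)/(2.497231) = 1.850413;  |Δ| = 0.048572
p(1.850413) = 0.172729
s5 = 1.850413 − 0.172729·(0.048572)/(1.037637) = 1.842327;  |Δ| = 0.008085
p(1.842327) = -0.006589
s6 = 1.842327 − (-0.006589)·(-0.008085)/(-0.179317) = 1.842625;  |Δ| = 0.000297
|s6 − s5| = 0.000297 < 10^{-3}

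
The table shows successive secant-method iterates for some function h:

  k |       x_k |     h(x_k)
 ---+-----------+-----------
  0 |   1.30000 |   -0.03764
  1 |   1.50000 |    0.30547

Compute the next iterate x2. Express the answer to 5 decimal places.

x2 = 1.50000 − 0.30547·(1.50000 − 1.30000) / (0.30547 − (-0.03764))
   = 1.50000 − (0.0610940)/(0.3431100) = 1.3219405

1.32194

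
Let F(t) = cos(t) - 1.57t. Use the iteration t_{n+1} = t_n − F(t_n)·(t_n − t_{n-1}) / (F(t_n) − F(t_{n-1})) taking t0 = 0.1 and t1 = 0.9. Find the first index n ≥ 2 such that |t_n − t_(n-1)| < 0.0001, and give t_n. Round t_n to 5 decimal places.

n = 5, t_n = 0.54475

F(0.1) = 0.8380042, F(0.9) = -0.7913900
t2 = 0.9000000 − (-0.7913900)·(0.8000000)/(-1.6293942) = 0.5114433;  |Δ| = 0.3885567
F(0.5114433) = 0.0690730
t3 = 0.5114433 − 0.0690730·(-0.3885567)/(0.8604631) = 0.5426344;  |Δ| = 0.0311911
F(0.5426344) = 0.0044153
t4 = 0.5426344 − 0.0044153·(0.0311911)/(-0.0646578) = 0.5447643;  |Δ| = 0.0021299
F(0.5447643) = -0.0000306
t5 = 0.5447643 − (-0.0000306)·(0.0021299)/(-0.0044458) = 0.5447497;  |Δ| = 0.0000146
|t5 − t4| = 0.0000146 < 0.0001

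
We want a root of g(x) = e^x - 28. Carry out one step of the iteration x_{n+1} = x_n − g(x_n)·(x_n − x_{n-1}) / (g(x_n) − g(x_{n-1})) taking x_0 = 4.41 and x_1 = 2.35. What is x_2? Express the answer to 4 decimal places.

g(4.41) = 54.269464, g(2.35) = -17.514430
x_2 = 2.350000 − (-17.514430)·(2.350000 − 4.410000) / (-17.514430 − 54.269464) = 2.350000 − (36.079726)/(-71.783894) = 2.852616

2.8526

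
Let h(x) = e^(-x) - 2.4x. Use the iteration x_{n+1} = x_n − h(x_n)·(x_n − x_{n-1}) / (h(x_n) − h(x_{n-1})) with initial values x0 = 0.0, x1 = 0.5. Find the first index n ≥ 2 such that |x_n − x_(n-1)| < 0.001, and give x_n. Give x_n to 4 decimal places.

n = 4, x_n = 0.3066

h(0.0) = 1.000000, h(0.5) = -0.593469
x2 = 0.500000 − (-0.593469)·(0.500000)/(-1.593469) = 0.313781;  |Δ| = 0.186219
h(0.313781) = -0.022395
x3 = 0.313781 − (-0.022395)·(-0.186219)/(0.571075) = 0.306478;  |Δ| = 0.007303
h(0.306478) = 0.000487
x4 = 0.306478 − 0.000487·(-0.007303)/(0.022881) = 0.306634;  |Δ| = 0.000155
|x4 − x3| = 0.000155 < 0.001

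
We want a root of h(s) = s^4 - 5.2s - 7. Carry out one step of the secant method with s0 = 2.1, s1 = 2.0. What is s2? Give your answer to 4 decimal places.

2.0478

h(2.1) = 1.528100, h(2.0) = -1.400000
s2 = 2.000000 − (-1.400000)·(2.000000 − 2.100000) / (-1.400000 − 1.528100) = 2.000000 − (0.140000)/(-2.928100) = 2.047813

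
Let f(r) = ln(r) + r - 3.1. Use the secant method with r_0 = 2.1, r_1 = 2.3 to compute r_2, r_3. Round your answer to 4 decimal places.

f(2.1) = -0.258063, f(2.3) = 0.032909
r_2 = 2.300000 − 0.032909·(2.300000 − 2.100000) / (0.032909 − (-0.258063)) = 2.300000 − (0.006582)/(0.290972) = 2.277380
f(2.277380) = 0.000405
r_3 = 2.277380 − 0.000405·(2.277380 − 2.300000) / (0.000405 − 0.032909) = 2.277380 − (-0.000009)/(-0.032504) = 2.277098

2.2774, 2.2771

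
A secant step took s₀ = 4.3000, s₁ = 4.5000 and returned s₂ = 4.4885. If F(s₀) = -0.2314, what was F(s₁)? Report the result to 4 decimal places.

0.0141

The secant line through (4.3000, -0.2314) and (4.5000, F(s₁)) crosses zero at s₂ = 4.4885.
So (4.3000, -0.2314), (4.5000, F(s₁)), (4.4885, 0) are collinear:
F(s₁) = -0.2314 · (4.5000 − 4.4885) / (4.3000 − 4.4885) = -0.2314 · (0.011500)/(-0.188500) = 0.014117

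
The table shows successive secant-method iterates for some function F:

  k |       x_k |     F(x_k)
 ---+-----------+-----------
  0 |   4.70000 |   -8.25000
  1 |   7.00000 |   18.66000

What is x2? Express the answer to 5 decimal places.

5.40513

x2 = 7.00000 − 18.66000·(7.00000 − 4.70000) / (18.66000 − (-8.25000))
   = 7.00000 − (42.9180000)/(26.9100000) = 5.4051282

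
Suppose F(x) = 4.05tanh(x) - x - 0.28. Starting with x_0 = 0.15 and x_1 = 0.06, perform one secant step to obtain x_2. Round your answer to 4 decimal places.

0.0924

F(0.15) = 0.172984, F(0.06) = -0.097291
x_2 = 0.060000 − (-0.097291)·(0.060000 − 0.150000) / (-0.097291 − 0.172984) = 0.060000 − (0.008756)/(-0.270276) = 0.092397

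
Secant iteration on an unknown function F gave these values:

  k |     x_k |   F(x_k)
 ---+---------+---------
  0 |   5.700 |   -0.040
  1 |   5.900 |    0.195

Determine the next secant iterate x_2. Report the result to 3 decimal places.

x_2 = 5.900 − 0.195·(5.900 − 5.700) / (0.195 − (-0.040))
   = 5.900 − (0.03900)/(0.23500) = 5.73404

5.734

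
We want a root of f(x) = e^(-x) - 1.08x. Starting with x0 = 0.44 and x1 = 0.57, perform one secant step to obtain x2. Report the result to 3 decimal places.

0.540

f(0.44) = 0.16884, f(0.57) = -0.05007
x2 = 0.57000 − (-0.05007)·(0.57000 − 0.44000) / (-0.05007 − 0.16884) = 0.57000 − (-0.00651)/(-0.21891) = 0.54026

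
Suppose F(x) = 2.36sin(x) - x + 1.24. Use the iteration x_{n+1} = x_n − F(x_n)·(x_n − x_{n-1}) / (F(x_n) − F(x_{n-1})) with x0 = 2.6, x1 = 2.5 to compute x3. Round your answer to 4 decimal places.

2.5521

F(2.6) = -0.143417, F(2.5) = 0.152394
x2 = 2.500000 − 0.152394·(2.500000 − 2.600000) / (0.152394 − (-0.143417)) = 2.500000 − (-0.015239)/(0.295811) = 2.551517
F(2.551517) = 0.001642
x3 = 2.551517 − 0.001642·(2.551517 − 2.500000) / (0.001642 − 0.152394) = 2.551517 − (0.000085)/(-0.150752) = 2.552079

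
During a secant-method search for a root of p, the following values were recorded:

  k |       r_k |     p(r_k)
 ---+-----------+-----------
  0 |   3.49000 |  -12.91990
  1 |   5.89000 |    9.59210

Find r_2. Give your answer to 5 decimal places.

4.86739

r_2 = 5.89000 − 9.59210·(5.89000 − 3.49000) / (9.59210 − (-12.91990))
   = 5.89000 − (23.0210400)/(22.5120000) = 4.8673881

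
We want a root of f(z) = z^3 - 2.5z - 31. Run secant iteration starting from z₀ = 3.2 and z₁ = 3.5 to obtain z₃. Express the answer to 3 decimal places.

3.406

f(3.2) = -6.23200, f(3.5) = 3.12500
z₂ = 3.50000 − 3.12500·(3.50000 − 3.20000) / (3.12500 − (-6.23200)) = 3.50000 − (0.93750)/(9.35700) = 3.39981
f(3.39981) = -0.20219
z₃ = 3.39981 − (-0.20219)·(3.39981 − 3.50000) / (-0.20219 − 3.12500) = 3.39981 − (0.02026)/(-3.32719) = 3.40590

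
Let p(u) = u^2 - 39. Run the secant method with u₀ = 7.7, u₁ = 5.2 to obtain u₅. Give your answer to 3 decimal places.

p(7.7) = 20.29000, p(5.2) = -11.96000
u₂ = 5.20000 − (-11.96000)·(5.20000 − 7.70000) / (-11.96000 − 20.29000) = 5.20000 − (29.90000)/(-32.25000) = 6.12713
p(6.12713) = -1.45826
u₃ = 6.12713 − (-1.45826)·(6.12713 − 5.20000) / (-1.45826 − (-11.96000)) = 6.12713 − (-1.35200)/(10.50174) = 6.25587
p(6.25587) = 0.13593
u₄ = 6.25587 − 0.13593·(6.25587 − 6.12713) / (0.13593 − (-1.45826)) = 6.25587 − (0.01750)/(1.59419) = 6.24489
p(6.24489) = -0.00129
u₅ = 6.24489 − (-0.00129)·(6.24489 − 6.25587) / (-0.00129 − 0.13593) = 6.24489 − (0.00001)/(-0.13723) = 6.24500

6.245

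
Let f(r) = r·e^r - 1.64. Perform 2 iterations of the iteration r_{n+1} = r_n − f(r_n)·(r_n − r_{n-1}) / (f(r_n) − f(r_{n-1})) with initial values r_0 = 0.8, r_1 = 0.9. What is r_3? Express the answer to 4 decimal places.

0.7643

f(0.8) = 0.140433, f(0.9) = 0.573643
r_2 = 0.900000 − 0.573643·(0.900000 − 0.800000) / (0.573643 − 0.140433) = 0.900000 − (0.057364)/(0.433210) = 0.767583
f(0.767583) = 0.013799
r_3 = 0.767583 − 0.013799·(0.767583 − 0.900000) / (0.013799 − 0.573643) = 0.767583 − (-0.001827)/(-0.559844) = 0.764320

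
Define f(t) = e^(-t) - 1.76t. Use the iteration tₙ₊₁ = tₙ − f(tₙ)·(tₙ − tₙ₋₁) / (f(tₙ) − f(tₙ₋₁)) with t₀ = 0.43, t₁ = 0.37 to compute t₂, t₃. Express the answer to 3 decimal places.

0.386, 0.386

f(0.43) = -0.10629, f(0.37) = 0.03953
t₂ = 0.37000 − 0.03953·(0.37000 − 0.43000) / (0.03953 − (-0.10629)) = 0.37000 − (-0.00237)/(0.14583) = 0.38627
f(0.38627) = -0.00024
t₃ = 0.38627 − (-0.00024)·(0.38627 − 0.37000) / (-0.00024 − 0.03953) = 0.38627 − (0.00000)/(-0.03977) = 0.38617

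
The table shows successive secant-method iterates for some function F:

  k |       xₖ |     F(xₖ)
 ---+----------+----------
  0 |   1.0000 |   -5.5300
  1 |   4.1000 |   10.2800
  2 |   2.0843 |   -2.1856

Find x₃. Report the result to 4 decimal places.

2.4377

x₃ = 2.0843 − (-2.1856)·(2.0843 − 4.1000) / (-2.1856 − 10.2800)
   = 2.0843 − (4.405514)/(-12.465600) = 2.437714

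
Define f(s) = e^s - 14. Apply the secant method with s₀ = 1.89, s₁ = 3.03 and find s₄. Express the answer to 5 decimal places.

f(1.89) = -7.3806313, f(3.03) = 6.6972326
s₂ = 3.0300000 − 6.6972326·(3.0300000 − 1.8900000) / (6.6972326 − (-7.3806313)) = 3.0300000 − (7.6348452)/(14.0778639) = 2.4876702
f(2.4876702) = -1.9667916
s₃ = 2.4876702 − (-1.9667916)·(2.4876702 − 3.0300000) / (-1.9667916 − 6.6972326) = 2.4876702 − (1.0666497)/(-8.6640242) = 2.6107827
f(2.6107827) = -0.3903010
s₄ = 2.6107827 − (-0.3903010)·(2.6107827 − 2.4876702) / (-0.3903010 − (-1.9667916)) = 2.6107827 − (-0.0480509)/(1.5764905) = 2.6412624

2.64126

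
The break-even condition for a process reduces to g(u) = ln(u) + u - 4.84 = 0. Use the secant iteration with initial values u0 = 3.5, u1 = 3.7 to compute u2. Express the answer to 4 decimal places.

3.5683

g(3.5) = -0.087237, g(3.7) = 0.168333
u2 = 3.700000 − 0.168333·(3.700000 − 3.500000) / (0.168333 − (-0.087237)) = 3.700000 − (0.033667)/(0.255570) = 3.568269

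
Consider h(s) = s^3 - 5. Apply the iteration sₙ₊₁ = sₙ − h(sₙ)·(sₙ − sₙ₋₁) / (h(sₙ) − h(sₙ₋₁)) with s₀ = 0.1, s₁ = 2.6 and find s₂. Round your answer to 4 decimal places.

0.8111

h(0.1) = -4.999000, h(2.6) = 12.576000
s₂ = 2.600000 − 12.576000·(2.600000 − 0.100000) / (12.576000 − (-4.999000)) = 2.600000 − (31.440000)/(17.575000) = 0.811095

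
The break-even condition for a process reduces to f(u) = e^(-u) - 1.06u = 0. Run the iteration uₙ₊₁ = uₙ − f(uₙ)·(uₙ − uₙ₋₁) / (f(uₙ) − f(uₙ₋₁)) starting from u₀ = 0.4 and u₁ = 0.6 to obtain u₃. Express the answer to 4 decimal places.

0.5463

f(0.4) = 0.246320, f(0.6) = -0.087188
u₂ = 0.600000 − (-0.087188)·(0.600000 − 0.400000) / (-0.087188 − 0.246320) = 0.600000 − (-0.017438)/(-0.333508) = 0.547714
f(0.547714) = -0.002307
u₃ = 0.547714 − (-0.002307)·(0.547714 − 0.600000) / (-0.002307 − (-0.087188)) = 0.547714 − (0.000121)/(0.084881) = 0.546293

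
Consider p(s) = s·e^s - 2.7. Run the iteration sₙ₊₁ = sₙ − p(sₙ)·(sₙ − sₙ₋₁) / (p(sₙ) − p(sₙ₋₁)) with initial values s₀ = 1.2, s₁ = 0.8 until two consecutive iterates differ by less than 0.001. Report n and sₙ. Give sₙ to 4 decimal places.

n = 5, sₙ = 0.9966

p(1.2) = 1.284140, p(0.8) = -0.919567
s₂ = 0.800000 − (-0.919567)·(-0.400000)/(-2.203708) = 0.966913;  |Δ| = 0.166913
p(0.966913) = -0.157200
s₃ = 0.966913 − (-0.157200)·(0.166913)/(0.762367) = 1.001330;  |Δ| = 0.034417
p(1.001330) = 0.025521
s₄ = 1.001330 − 0.025521·(0.034417)/(0.182721) = 0.996523;  |Δ| = 0.004807
p(0.996523) = -0.000571
s₅ = 0.996523 − (-0.000571)·(-0.004807)/(-0.026092) = 0.996628;  |Δ| = 0.000105
|s₅ − s₄| = 0.000105 < 0.001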